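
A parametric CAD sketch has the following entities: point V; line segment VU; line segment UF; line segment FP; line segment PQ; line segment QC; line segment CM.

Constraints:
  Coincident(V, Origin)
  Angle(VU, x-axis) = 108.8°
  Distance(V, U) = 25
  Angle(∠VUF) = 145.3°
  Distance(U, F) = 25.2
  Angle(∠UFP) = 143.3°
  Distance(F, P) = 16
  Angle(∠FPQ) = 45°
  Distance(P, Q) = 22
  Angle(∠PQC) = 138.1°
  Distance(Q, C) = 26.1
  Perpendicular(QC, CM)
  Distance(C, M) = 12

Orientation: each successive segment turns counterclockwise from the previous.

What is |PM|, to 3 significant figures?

42.6

V is at the origin; VU runs at 108.8° with length 25.0, so U = (-8.06, 23.7). ∠VUF = 145.3° gives UF at 144° from the x-axis; with |UF| = 25.2, F = (-28.3, 38.7). ∠UFP = 143.3° gives FP at -180° from the x-axis; with |FP| = 16.0, P = (-44.3, 38.6). ∠FPQ = 45.0° gives PQ at -44.8° from the x-axis; with |PQ| = 22.0, Q = (-28.7, 23.1). ∠PQC = 138.1° gives QC at -2.90° from the x-axis; with |QC| = 26.1, C = (-2.64, 21.8). The perpendicularity gives CM at right angles to QC, so CM runs at 87.1°; with |CM| = 12.0, M = (-2.03, 33.8). Then |PM| = |M − P| = 42.6.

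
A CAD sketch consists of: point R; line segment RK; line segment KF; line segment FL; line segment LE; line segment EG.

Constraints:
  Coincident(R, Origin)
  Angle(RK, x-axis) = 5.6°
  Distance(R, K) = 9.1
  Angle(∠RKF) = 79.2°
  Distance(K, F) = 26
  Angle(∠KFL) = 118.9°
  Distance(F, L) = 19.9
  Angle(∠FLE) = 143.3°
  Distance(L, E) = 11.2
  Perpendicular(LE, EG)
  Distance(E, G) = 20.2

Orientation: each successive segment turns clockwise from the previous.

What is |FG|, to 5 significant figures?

28.398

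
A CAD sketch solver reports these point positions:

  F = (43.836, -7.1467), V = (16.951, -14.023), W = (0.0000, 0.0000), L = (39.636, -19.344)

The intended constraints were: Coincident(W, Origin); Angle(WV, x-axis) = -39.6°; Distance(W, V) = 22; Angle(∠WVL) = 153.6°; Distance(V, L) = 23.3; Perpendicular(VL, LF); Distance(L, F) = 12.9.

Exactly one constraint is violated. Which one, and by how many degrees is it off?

Perpendicular(VL, LF) — off by 5.80°.

W = (0.00, 0.00) ✓; WV at -39.60° ✓; |WV| = 22.00 ✓; ∠WVL = 153.6° ✓; |VL| = 23.30 ✓; ∠(VL, LF) = 84.20° ✗; |LF| = 12.90 ✓.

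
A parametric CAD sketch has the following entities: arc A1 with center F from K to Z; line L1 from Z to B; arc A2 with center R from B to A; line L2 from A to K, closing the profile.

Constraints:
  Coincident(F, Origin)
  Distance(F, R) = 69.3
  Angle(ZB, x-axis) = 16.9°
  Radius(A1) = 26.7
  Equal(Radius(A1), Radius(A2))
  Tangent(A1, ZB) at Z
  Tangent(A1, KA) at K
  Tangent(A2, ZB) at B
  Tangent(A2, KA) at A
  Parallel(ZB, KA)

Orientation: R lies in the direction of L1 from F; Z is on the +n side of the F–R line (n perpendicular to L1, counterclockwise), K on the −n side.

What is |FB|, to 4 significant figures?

74.27

Tangency of A1 to both parallel lines with radius 26.7 puts Z and K at F ± 26.7·n: Z = (-7.762, 25.55), K = (7.762, -25.55). Equal radii place B and A the same way about R: B = R + 26.7·n = (58.55, 45.69), A = R − 26.7·n = (74.07, -5.401). Then |FB| = |B − F| = 74.27.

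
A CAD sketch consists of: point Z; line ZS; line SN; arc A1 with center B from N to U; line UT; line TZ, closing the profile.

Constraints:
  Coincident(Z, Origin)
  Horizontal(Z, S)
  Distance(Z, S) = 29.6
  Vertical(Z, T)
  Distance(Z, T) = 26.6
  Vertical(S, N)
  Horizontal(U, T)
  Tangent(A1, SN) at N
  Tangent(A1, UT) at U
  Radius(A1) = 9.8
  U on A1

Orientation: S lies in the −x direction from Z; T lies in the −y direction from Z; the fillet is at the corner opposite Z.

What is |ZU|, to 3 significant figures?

33.2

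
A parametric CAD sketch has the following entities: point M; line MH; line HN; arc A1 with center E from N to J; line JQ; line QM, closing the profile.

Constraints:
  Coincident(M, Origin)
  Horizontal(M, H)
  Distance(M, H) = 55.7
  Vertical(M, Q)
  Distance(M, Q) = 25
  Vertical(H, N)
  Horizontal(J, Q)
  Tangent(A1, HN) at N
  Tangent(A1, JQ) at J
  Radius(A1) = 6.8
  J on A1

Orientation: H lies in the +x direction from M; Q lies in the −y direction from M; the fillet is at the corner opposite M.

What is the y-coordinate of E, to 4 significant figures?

-18.20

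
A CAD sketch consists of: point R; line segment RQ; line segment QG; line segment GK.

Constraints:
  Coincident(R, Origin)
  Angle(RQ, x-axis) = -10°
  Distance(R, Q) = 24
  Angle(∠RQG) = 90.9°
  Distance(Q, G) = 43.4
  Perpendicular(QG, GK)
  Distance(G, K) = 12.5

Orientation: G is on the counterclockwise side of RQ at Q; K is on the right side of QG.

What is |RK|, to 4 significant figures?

57.00

R is at the origin; RQ runs at -10.0° with length 24.0, so Q = 24.0·(cos -10.0°, sin -10.0°) = (23.64, -4.168). ∠RQG = 90.9°, so QG runs at -10.0° + (180° − 90.9°) = 79.10° from the x-axis; with |QG| = 43.4, G = Q + 43.4·(cos 79.10°, sin 79.10°) = (31.84, 38.45). The perpendicularity gives GK at right angles to QG; with |GK| = 12.5 on the right of QG, K = G + 12.5·(0.9820, -0.1891) = (44.12, 36.09). Then |RK| = |K − R| = 57.00.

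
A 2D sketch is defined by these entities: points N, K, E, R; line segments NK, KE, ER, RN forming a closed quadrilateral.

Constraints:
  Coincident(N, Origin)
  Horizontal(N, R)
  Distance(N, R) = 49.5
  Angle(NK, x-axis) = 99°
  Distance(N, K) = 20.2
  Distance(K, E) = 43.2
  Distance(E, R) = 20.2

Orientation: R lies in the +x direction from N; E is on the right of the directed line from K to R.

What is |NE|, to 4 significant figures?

31.37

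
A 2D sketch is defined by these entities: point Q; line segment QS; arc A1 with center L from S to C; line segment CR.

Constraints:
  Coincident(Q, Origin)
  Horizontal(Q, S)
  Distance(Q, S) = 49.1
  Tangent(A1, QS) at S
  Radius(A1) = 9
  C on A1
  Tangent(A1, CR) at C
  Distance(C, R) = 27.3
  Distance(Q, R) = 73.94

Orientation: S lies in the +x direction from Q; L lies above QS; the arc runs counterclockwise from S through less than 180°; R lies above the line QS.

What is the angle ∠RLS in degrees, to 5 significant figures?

141.90°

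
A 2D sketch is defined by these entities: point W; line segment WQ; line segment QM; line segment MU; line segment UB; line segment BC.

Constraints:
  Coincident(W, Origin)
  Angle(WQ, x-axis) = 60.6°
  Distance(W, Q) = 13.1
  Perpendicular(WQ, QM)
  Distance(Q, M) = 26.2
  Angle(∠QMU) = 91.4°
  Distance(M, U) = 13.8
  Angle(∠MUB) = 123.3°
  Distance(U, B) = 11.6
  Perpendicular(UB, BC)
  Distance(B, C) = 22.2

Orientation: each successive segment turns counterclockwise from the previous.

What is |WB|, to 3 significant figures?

18.5

W is at the origin; WQ runs at 60.6° with length 13.1, so Q = (6.43, 11.4). WQ ⟂ QM, so QM runs at 151°; with |QM| = 26.2, M = (-16.4, 24.3). ∠QMU = 91.4° gives MU at -121° from the x-axis; with |MU| = 13.8, U = (-23.5, 12.4). ∠MUB = 123.3° gives UB at -64.1° from the x-axis; with |UB| = 11.6, B = (-18.4, 1.99). Then |WB| = |B − W| = 18.5.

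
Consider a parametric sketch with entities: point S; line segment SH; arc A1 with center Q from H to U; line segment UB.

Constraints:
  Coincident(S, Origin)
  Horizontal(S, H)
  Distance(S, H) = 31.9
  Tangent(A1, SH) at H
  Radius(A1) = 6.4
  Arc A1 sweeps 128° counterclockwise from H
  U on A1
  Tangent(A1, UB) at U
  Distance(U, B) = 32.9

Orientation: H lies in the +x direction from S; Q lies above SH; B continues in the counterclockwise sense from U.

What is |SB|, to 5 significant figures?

39.921

On A1, H sits at bearing -90° from Q; a 128° counterclockwise sweep puts U at bearing 38°, so U = Q + 6.4·(cos 38°, sin 38°) = (36.943, 10.340). Tangency of A1 to UB means the radius QU is perpendicular to UB, so UB runs along (−sin 38°, cos 38°); with |UB| = 32.9, B = (16.688, 36.266). Then |SB| = |B − S| = 39.921.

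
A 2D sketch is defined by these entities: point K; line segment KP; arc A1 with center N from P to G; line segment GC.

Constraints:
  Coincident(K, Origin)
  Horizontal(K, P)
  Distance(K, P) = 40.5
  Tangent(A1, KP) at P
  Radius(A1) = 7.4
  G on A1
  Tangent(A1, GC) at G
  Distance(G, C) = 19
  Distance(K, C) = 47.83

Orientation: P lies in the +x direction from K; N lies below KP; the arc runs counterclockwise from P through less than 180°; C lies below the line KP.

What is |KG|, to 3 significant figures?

34.8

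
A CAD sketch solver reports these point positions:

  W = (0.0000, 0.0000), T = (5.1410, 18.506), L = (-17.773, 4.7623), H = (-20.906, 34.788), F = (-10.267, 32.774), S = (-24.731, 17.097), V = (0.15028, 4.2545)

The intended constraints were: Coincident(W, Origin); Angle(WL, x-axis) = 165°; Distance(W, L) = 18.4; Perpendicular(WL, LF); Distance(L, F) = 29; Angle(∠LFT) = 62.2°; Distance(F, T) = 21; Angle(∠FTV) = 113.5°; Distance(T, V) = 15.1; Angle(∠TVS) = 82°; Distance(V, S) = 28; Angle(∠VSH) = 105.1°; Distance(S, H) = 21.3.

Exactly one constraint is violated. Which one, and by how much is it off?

Distance(S, H) = 21.3 — off by 3.20.

W = (0.00, 0.00) ✓; WL at 165.0° ✓; |WL| = 18.40 ✓; ∠(WL, LF) = 90.00° ✓; |LF| = 29.00 ✓; ∠LFT = 62.20° ✓; |FT| = 21.00 ✓; ∠FTV = 113.5° ✓; |TV| = 15.10 ✓; ∠TVS = 82.00° ✓; |VS| = 28.00 ✓; ∠VSH = 105.1° ✓; |SH| = 18.10 ✗.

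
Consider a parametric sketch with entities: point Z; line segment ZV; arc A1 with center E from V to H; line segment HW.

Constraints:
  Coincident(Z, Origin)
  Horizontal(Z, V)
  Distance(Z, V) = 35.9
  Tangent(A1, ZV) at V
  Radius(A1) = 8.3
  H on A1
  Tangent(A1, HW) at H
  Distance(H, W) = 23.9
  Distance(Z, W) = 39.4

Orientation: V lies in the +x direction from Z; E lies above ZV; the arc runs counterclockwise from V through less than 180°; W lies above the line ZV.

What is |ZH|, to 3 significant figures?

44.0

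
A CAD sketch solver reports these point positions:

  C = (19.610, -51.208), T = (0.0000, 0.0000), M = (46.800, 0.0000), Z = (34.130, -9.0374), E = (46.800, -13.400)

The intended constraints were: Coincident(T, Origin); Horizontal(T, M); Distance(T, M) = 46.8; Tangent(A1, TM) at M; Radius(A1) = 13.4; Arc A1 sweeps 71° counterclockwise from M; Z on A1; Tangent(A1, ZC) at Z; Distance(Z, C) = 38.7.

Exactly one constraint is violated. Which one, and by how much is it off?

Distance(Z, C) = 38.7 — off by 5.90.

T = (0.00, 0.00) ✓; T.y = 0.00, M.y = 0.00 ✓; |TM| = 46.80 ✓; ∠(EM, MT) = 90.00° ✓; |EM| = 13.40 ✓; bearing(E→Z) − bearing(E→M) = 71.00° ✓; |EZ| = 13.40 ✓; ∠(EZ, ZC) = 90.00° ✓; |ZC| = 44.60 ✗.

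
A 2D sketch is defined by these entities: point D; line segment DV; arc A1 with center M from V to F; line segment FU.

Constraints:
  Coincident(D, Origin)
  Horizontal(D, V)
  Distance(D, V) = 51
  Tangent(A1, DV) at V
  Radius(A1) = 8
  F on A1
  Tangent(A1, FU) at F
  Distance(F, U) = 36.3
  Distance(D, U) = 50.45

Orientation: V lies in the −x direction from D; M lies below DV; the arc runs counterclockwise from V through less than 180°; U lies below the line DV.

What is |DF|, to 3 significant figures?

58.3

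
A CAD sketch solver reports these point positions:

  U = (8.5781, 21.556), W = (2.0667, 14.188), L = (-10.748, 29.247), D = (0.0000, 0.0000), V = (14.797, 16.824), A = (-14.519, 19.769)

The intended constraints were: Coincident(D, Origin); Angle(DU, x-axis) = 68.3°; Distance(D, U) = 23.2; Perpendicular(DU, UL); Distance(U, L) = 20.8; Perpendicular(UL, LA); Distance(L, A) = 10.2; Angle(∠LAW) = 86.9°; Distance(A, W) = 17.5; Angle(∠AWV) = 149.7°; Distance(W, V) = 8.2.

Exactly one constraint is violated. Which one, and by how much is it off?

Distance(W, V) = 8.2 — off by 4.80.

D = (0.00, 0.00) ✓; DU at 68.30° ✓; |DU| = 23.20 ✓; ∠(DU, UL) = 90.00° ✓; |UL| = 20.80 ✓; ∠(UL, LA) = 90.00° ✓; |LA| = 10.20 ✓; ∠LAW = 86.90° ✓; |AW| = 17.50 ✓; ∠AWV = 149.7° ✓; |WV| = 13.00 ✗.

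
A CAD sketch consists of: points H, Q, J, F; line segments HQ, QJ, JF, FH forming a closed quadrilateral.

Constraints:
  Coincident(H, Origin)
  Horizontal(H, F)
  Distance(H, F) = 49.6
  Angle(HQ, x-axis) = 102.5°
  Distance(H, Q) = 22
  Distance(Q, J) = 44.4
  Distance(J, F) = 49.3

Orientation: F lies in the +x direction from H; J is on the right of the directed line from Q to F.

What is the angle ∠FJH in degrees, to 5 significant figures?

77.656°

Checks: |QJ| = 44.40 ✓; |JF| = 49.30 ✓.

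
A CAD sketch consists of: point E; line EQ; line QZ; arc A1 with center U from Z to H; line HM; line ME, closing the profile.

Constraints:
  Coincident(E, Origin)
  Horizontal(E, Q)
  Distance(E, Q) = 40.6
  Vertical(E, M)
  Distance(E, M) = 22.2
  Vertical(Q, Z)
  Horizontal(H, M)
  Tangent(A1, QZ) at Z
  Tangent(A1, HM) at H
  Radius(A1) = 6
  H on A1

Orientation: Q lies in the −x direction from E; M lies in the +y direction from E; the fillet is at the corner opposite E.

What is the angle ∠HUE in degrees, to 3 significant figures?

115°

The virtual corner opposite E is at (-40.6, 22.2). Tangency of A1 to QZ means the radius UZ is perpendicular to QZ and tangency of A1 to HM means the radius UH is perpendicular to HM, with radius 6.0, so the center U sits 6.0 in from both sides at U = (-34.6, 16.2). That places the tangent points at Z = (-40.6, 16.2) on QZ and H = (-34.6, 22.2) on HM. Then cos ∠HUE = UH·UE / (|UH||UE|), giving 115°.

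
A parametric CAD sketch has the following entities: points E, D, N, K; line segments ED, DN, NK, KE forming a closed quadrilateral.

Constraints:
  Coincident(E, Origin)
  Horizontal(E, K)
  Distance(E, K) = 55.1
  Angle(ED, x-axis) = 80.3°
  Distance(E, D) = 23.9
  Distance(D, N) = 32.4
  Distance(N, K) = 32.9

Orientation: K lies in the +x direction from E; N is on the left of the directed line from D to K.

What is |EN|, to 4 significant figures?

45.18

E is at the origin; EK is horizontal with |EK| = 55.1 and K in +x, so K = (55.1, 0). ED runs at 80.3° with |ED| = 23.9, so D = (4.027, 23.56). N is determined by |DN| = 32.4 and |NK| = 32.9 together: it lies at the intersection of circle(D, 32.4) and circle(K, 32.9). With |DK| = 56.24, the foot of the radical line on DK is 27.83 from D and the perpendicular offset is √(32.4² − 27.83²) = 16.59. Taking the left-of-DK solution: N = (36.25, 26.96).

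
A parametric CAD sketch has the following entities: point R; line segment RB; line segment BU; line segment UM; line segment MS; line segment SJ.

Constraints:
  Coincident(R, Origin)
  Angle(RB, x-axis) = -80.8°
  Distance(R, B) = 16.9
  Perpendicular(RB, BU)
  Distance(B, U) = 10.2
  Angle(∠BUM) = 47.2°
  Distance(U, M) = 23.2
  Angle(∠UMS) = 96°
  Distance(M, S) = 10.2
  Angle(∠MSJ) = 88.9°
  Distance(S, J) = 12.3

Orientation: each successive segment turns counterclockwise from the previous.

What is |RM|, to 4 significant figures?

5.564

RB ⟂ BU, so BU runs at 9.200°; with |BU| = 10.2, U = (12.77, -15.05). ∠BUM = 47.2° gives UM at 142.0° from the x-axis; with |UM| = 23.2, M = (-5.511, -0.7685). Then |RM| = |M − R| = 5.564.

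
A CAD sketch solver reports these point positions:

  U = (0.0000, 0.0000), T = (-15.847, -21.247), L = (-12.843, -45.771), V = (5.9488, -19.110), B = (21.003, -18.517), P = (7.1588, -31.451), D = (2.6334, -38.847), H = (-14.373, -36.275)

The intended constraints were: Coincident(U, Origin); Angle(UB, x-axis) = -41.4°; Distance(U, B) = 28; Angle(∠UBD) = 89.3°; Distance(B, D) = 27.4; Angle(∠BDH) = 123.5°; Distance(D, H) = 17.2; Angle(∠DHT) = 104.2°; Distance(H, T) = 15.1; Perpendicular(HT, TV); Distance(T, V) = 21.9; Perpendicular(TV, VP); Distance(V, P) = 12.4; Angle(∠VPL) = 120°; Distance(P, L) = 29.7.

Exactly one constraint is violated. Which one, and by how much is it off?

Distance(P, L) = 29.7 — off by 5.10.

U = (0.00, 0.00) ✓; UB at -41.40° ✓; |UB| = 28.00 ✓; ∠UBD = 89.30° ✓; |BD| = 27.40 ✓; ∠BDH = 123.5° ✓; |DH| = 17.20 ✓; ∠DHT = 104.2° ✓; |HT| = 15.10 ✓; ∠(HT, TV) = 90.00° ✓; |TV| = 21.90 ✓; ∠(TV, VP) = 90.00° ✓; |VP| = 12.40 ✓; ∠VPL = 120.0° ✓; |PL| = 24.60 ✗.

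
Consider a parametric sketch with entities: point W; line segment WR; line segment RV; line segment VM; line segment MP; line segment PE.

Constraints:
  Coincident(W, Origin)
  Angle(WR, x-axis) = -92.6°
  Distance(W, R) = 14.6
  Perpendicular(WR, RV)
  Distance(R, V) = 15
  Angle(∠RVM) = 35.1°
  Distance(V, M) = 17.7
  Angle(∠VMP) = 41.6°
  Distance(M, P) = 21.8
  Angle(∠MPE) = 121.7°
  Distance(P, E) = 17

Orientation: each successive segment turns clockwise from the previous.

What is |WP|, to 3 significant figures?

26.2

W is at the origin; WR runs at -92.6° with length 14.6, so R = (-0.662, -14.6). WR is perpendicular to RV, so RV runs at 177°; with |RV| = 15.0, V = (-15.6, -13.9). ∠RVM = 35.1° gives VM at 32.5° from the x-axis; with |VM| = 17.7, M = (-0.719, -4.39). ∠VMP = 41.6° gives MP at -106° from the x-axis; with |MP| = 21.8, P = (-6.69, -25.4). Then |WP| = |P − W| = 26.2.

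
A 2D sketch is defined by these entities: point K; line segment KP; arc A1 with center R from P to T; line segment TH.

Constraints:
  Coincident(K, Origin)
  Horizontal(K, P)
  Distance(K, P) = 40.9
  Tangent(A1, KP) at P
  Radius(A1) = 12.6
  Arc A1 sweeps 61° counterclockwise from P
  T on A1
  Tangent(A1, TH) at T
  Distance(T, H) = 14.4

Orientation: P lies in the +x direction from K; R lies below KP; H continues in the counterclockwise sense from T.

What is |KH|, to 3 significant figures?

29.8

K is at the origin; KP is horizontal with |KP| = 40.9 and P on the +x side, so P = (40.9, 0.00). A1 meets KP tangentially, so RP is at right angles to KP, so R = P + (0, -12.6) = (40.9, -12.6). On A1, P sits at bearing 90° from R; a 61° counterclockwise sweep puts T at bearing 151°, so T = R + 12.6·(cos 151°, sin 151°) = (29.9, -6.49). The tangent condition forces RT to be normal to TH, so TH runs along (−sin 151°, cos 151°); with |TH| = 14.4, H = (22.9, -19.1). Then |KH| = |H − K| = 29.8.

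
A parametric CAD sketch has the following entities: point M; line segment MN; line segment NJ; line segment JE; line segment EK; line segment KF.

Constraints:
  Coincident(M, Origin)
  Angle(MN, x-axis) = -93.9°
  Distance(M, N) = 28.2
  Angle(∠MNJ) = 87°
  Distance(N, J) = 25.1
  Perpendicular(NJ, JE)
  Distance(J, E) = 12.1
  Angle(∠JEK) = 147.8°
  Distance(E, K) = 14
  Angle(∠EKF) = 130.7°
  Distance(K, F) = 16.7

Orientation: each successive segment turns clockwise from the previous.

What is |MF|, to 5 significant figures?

1.7815

M is at the origin; MN runs at -93.9° with length 28.2, so N = (-1.9180, -28.135). ∠MNJ = 87.0° gives NJ at 173.10° from the x-axis; with |NJ| = 25.1, J = (-26.836, -25.119). The perpendicularity gives JE at right angles to NJ, so JE runs at 83.100°; with |JE| = 12.1, E = (-25.383, -13.107). ∠JEK = 147.8° gives EK at 50.900° from the x-axis; with |EK| = 14.0, K = (-16.553, -2.2422). ∠EKF = 130.7° gives KF at 1.6000° from the x-axis; with |KF| = 16.7, F = (0.14037, -1.7760). Then |MF| = |F − M| = 1.7815.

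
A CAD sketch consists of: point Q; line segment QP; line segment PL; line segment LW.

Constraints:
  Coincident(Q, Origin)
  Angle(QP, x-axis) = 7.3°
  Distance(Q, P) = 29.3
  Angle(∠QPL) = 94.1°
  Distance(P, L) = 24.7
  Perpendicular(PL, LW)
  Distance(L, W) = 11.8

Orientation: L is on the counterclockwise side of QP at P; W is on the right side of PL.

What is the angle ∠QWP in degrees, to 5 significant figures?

31.315°

Q is at the origin; QP runs at 7.3° with length 29.3, so P = 29.3·(cos 7.3°, sin 7.3°) = (29.063, 3.7230). ∠QPL = 94.1°, so PL runs at 7.3° + (180° − 94.1°) = 93.200° from the x-axis; with |PL| = 24.7, L = P + 24.7·(cos 93.200°, sin 93.200°) = (27.684, 28.384). PL is perpendicular to LW; with |LW| = 11.8 on the right of PL, W = L + 11.8·(0.99844, 0.055822) = (39.465, 29.043). Then cos ∠QWP = WQ·WP / (|WQ||WP|), giving 31.315°.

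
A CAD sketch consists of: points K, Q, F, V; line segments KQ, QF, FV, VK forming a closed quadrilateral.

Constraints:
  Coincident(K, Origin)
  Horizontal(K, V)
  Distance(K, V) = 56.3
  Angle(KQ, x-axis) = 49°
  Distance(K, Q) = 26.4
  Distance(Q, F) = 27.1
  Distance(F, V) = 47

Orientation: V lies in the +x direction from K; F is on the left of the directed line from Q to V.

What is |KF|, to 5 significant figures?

53.479

K is at the origin; K and V share the same y with |KV| = 56.3 and V in +x, so V = (56.3, 0). KQ runs at 49.0° with |KQ| = 26.4, so Q = (17.320, 19.924). F is determined by |QF| = 27.1 and |FV| = 47.0 together: it lies at the intersection of circle(Q, 27.1) and circle(V, 47.0). With |QV| = 43.777, the foot of the radical line on QV is 5.0464 from Q and the perpendicular offset is √(27.1² − 5.0464²) = 26.626. Taking the left-of-QV solution: F = (33.932, 41.336).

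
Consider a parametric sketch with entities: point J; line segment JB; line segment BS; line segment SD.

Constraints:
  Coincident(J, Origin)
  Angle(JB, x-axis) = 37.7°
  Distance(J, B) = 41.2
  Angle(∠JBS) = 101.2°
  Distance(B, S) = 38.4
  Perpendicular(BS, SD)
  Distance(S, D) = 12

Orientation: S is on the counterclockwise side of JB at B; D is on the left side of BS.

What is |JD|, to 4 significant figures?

54.41

J is at the origin; JB runs at 37.7° with length 41.2, so B = 41.2·(cos 37.7°, sin 37.7°) = (32.60, 25.19). ∠JBS = 101.2°, so BS runs at 37.7° + (180° − 101.2°) = 116.5° from the x-axis; with |BS| = 38.4, S = B + 38.4·(cos 116.5°, sin 116.5°) = (15.46, 59.56). BS ⟂ SD; with |SD| = 12.0 on the left of BS, D = S + 12.0·(-0.8949, -0.4462) = (4.725, 54.21). Then |JD| = |D − J| = 54.41.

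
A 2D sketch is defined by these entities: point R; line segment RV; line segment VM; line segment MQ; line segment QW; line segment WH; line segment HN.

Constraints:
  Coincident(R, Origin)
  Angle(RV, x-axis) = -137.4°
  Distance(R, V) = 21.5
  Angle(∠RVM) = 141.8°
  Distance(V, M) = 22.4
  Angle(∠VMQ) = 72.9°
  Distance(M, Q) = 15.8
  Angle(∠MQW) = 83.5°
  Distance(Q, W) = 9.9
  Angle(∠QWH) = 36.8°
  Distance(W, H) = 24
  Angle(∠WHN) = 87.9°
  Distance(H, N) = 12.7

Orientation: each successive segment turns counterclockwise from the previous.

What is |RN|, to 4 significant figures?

51.61

R is at the origin; RV runs at -137.4° with length 21.5, so V = (-15.83, -14.55). ∠RVM = 141.8° gives VM at -99.20° from the x-axis; with |VM| = 22.4, M = (-19.41, -36.66). ∠VMQ = 72.9° gives MQ at 7.900° from the x-axis; with |MQ| = 15.8, Q = (-3.757, -34.49). ∠MQW = 83.5° gives QW at 104.4° from the x-axis; with |QW| = 9.9, W = (-6.219, -24.90). ∠QWH = 36.8° gives WH at -112.4° from the x-axis; with |WH| = 24.0, H = (-15.37, -47.09). ∠WHN = 87.9° gives HN at -20.30° from the x-axis; with |HN| = 12.7, N = (-3.454, -51.50). Then |RN| = |N − R| = 51.61.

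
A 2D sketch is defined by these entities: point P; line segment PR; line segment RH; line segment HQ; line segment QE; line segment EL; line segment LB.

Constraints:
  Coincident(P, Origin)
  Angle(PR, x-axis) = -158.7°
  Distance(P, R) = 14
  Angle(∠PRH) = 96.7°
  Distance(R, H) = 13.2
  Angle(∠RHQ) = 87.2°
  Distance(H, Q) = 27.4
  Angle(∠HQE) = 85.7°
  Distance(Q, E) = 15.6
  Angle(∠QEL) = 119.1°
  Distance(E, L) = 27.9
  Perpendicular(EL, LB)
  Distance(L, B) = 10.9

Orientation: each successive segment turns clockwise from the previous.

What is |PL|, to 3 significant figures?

19.0

P is at the origin; PR runs at -158.7° with length 14.0, so R = (-13.0, -5.09). ∠PRH = 96.7° gives RH at 118° from the x-axis; with |RH| = 13.2, H = (-19.2, 6.57). ∠RHQ = 87.2° gives HQ at 25.2° from the x-axis; with |HQ| = 27.4, Q = (5.55, 18.2). ∠HQE = 85.7° gives QE at -69.1° from the x-axis; with |QE| = 15.6, E = (11.1, 3.66). ∠QEL = 119.1° gives EL at -130° from the x-axis; with |EL| = 27.9, L = (-6.82, -17.7). Then |PL| = |L − P| = 19.0.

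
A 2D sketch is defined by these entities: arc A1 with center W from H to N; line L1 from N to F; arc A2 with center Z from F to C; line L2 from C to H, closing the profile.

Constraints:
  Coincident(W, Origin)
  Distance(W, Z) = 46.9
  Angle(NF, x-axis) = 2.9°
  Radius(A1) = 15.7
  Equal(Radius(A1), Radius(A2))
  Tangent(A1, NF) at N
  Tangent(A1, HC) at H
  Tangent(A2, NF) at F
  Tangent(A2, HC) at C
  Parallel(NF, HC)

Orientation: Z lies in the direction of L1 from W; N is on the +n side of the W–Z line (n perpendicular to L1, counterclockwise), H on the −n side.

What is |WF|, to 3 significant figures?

49.5

The slot axis is L1's direction at 2.9°, so u = (cos 2.9°, sin 2.9°) = (0.999, 0.0506) and n = (−sin 2.9°, cos 2.9°) = (-0.0506, 0.999). W is at the origin and Z lies 46.9 along u from W, so Z = 46.9·u = (46.8, 2.37). Tangency of A1 to both parallel lines with radius 15.7 puts N and H at W ± 15.7·n: N = (-0.794, 15.7), H = (0.794, -15.7). Equal radii place F and C the same way about Z: F = Z + 15.7·n = (46.0, 18.1), C = Z − 15.7·n = (47.6, -13.3). Then |WF| = |F − W| = 49.5.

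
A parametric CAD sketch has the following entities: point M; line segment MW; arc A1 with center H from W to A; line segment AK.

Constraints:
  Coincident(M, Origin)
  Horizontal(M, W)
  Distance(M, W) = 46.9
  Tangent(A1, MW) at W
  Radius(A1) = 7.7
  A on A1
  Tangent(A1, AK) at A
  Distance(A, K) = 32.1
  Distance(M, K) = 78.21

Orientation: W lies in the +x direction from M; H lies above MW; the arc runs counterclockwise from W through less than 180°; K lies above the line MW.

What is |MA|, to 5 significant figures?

52.952

Checks: ∠(HW, WM) = 90.00° ✓; |HW| = 7.700 ✓; |HA| = 7.700 ✓; ∠(HA, AK) = 90.00° ✓; |AK| = 32.10 ✓; |MK| = 78.21 ✓.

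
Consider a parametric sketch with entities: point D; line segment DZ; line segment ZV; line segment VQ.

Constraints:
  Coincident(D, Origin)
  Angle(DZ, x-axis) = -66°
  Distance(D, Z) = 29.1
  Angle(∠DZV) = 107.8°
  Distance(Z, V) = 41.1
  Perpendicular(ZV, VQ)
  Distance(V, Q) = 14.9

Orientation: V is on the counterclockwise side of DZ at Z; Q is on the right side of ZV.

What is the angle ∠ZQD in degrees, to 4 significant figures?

20.51°

D is at the origin; DZ runs at -66.0° with length 29.1, so Z = 29.1·(cos -66.0°, sin -66.0°) = (11.84, -26.58). ∠DZV = 107.8°, so ZV runs at -66.0° + (180° − 107.8°) = 6.200° from the x-axis; with |ZV| = 41.1, V = Z + 41.1·(cos 6.200°, sin 6.200°) = (52.70, -22.15). ZV ⟂ VQ; with |VQ| = 14.9 on the right of ZV, Q = V + 14.9·(0.1080, -0.9942) = (54.30, -36.96). Then cos ∠ZQD = QZ·QD / (|QZ||QD|), giving 20.51°.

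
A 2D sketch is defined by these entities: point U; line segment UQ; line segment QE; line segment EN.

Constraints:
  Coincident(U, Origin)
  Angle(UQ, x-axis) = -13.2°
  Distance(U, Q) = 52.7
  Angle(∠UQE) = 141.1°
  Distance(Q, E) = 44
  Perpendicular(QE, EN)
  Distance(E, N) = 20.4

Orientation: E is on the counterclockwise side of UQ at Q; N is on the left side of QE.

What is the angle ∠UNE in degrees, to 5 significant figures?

98.492°

U is at the origin; UQ runs at -13.2° with length 52.7, so Q = 52.7·(cos -13.2°, sin -13.2°) = (51.308, -12.034). ∠UQE = 141.1°, so QE runs at -13.2° + (180° − 141.1°) = 25.700° from the x-axis; with |QE| = 44.0, E = Q + 44.0·(cos 25.700°, sin 25.700°) = (90.955, 7.0469). QE is perpendicular to EN; with |EN| = 20.4 on the left of QE, N = E + 20.4·(-0.43366, 0.90108) = (82.108, 25.429). Then cos ∠UNE = NU·NE / (|NU||NE|), giving 98.492°.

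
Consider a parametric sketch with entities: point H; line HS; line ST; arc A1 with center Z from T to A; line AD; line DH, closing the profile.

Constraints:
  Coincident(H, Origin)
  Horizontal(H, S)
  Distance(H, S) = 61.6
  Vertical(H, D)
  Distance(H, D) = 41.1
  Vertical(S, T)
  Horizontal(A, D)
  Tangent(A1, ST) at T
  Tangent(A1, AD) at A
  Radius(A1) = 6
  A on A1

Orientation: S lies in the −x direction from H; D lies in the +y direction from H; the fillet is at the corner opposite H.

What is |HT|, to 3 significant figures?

70.9

H is at the origin; HS is horizontal with |HS| = 61.6 and S on the −x side, so S = (-61.6, 0.00). H and D share the same x with |HD| = 41.1 and D on the +y side, so D = (0.00, 41.1). The virtual corner opposite H is at (-61.6, 41.1). The tangent condition forces ZT to be normal to ST and the tangent condition forces ZA to be normal to AD, with radius 6.0, so the center Z sits 6.0 in from both sides at Z = (-55.6, 35.1). That places the tangent points at T = (-61.6, 35.1) on ST and A = (-55.6, 41.1) on AD. Then |HT| = |T − H| = 70.9.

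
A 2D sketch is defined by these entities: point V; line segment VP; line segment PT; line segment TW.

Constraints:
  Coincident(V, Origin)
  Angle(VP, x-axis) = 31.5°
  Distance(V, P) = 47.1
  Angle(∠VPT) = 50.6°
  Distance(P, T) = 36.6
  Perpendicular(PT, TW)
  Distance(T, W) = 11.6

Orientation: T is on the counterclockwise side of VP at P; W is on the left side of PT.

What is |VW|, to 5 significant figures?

25.686

V is at the origin; VP runs at 31.5° with length 47.1, so P = 47.1·(cos 31.5°, sin 31.5°) = (40.159, 24.610). ∠VPT = 50.6°, so PT runs at 31.5° + (180° − 50.6°) = 160.90° from the x-axis; with |PT| = 36.6, T = P + 36.6·(cos 160.90°, sin 160.90°) = (5.5742, 36.586). PT ⟂ TW; with |TW| = 11.6 on the left of PT, W = T + 11.6·(-0.32722, -0.94495) = (1.7785, 25.624). Then |VW| = |W − V| = 25.686.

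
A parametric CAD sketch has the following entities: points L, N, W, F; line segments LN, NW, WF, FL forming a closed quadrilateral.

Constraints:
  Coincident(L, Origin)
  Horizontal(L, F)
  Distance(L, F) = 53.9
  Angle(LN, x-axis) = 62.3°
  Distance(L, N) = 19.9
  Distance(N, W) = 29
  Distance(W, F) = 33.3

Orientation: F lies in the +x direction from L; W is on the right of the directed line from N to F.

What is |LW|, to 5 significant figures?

23.347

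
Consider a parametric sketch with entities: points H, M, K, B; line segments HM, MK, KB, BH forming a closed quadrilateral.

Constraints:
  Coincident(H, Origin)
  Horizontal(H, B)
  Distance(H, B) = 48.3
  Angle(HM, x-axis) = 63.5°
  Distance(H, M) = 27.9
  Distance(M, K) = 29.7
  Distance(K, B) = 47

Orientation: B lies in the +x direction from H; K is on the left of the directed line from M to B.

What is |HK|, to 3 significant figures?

56.6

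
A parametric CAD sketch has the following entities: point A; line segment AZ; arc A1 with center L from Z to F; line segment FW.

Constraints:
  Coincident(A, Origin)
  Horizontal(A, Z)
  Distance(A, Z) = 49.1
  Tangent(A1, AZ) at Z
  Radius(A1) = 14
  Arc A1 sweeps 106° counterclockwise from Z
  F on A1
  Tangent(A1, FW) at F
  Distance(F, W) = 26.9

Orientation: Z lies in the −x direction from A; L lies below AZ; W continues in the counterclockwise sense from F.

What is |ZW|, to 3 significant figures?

44.1

On A1, Z sits at bearing 90° from L; a 106° counterclockwise sweep puts F at bearing 196°, so F = L + 14.0·(cos 196°, sin 196°) = (-62.6, -17.9). A1 meets FW tangentially, so LF is at right angles to FW, so FW runs along (−sin 196°, cos 196°); with |FW| = 26.9, W = (-55.1, -43.7). Then |ZW| = |W − Z| = 44.1.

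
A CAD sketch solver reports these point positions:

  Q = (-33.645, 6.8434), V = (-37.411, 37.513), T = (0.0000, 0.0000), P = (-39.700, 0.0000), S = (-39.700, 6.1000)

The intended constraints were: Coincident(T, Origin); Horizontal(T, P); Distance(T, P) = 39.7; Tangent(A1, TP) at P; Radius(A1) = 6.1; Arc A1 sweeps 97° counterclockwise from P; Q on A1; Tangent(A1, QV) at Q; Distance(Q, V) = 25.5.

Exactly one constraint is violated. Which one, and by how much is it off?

Distance(Q, V) = 25.5 — off by 5.40.

T = (0.00, 0.00) ✓; T.y = 0.00, P.y = 0.00 ✓; |TP| = 39.70 ✓; ∠(SP, PT) = 90.00° ✓; |SP| = 6.100 ✓; bearing(S→Q) − bearing(S→P) = 97.00° ✓; |SQ| = 6.100 ✓; ∠(SQ, QV) = 90.00° ✓; |QV| = 30.90 ✗.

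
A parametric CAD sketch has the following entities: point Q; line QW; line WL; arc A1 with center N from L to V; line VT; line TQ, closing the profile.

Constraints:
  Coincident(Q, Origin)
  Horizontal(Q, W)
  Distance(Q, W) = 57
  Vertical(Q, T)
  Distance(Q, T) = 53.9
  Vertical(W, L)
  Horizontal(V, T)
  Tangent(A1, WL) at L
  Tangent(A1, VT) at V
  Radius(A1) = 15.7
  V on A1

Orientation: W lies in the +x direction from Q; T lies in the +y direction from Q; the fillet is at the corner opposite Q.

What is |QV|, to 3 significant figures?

67.9

The virtual corner opposite Q is at (57.0, 53.9). The tangent condition forces NL to be normal to WL and the tangent condition forces NV to be normal to VT, with radius 15.7, so the center N sits 15.7 in from both sides at N = (41.3, 38.2). That places the tangent points at L = (57.0, 38.2) on WL and V = (41.3, 53.9) on VT. Then |QV| = |V − Q| = 67.9.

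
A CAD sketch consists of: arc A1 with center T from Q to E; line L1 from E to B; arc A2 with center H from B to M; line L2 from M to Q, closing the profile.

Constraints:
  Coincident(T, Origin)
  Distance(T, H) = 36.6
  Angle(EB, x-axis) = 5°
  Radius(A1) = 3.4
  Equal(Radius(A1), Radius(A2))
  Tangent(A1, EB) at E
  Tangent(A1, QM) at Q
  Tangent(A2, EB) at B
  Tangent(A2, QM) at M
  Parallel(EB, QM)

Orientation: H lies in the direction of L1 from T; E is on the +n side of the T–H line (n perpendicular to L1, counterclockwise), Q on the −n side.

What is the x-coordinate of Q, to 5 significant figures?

0.29633

The slot axis is L1's direction at 5.0°, so u = (cos 5.0°, sin 5.0°) = (0.99619, 0.087156) and n = (−sin 5.0°, cos 5.0°) = (-0.087156, 0.99619). T is at the origin and H lies 36.6 along u from T, so H = 36.6·u = (36.461, 3.1899). Tangency of A1 to both parallel lines with radius 3.4 puts E and Q at T ± 3.4·n: E = (-0.29633, 3.3871), Q = (0.29633, -3.3871). So Q.x = 0.29633.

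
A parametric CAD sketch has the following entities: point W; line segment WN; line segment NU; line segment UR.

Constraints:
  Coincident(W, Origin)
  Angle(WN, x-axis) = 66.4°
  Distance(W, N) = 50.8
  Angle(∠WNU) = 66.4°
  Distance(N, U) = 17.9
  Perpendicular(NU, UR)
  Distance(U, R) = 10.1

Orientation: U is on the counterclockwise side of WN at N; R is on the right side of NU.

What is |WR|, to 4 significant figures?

56.70

W is at the origin; WN runs at 66.4° with length 50.8, so N = 50.8·(cos 66.4°, sin 66.4°) = (20.34, 46.55). ∠WNU = 66.4°, so NU runs at 66.4° + (180° − 66.4°) = 180.0° from the x-axis; with |NU| = 17.9, U = N + 17.9·(cos 180.0°, sin 180.0°) = (2.438, 46.55). NU is perpendicular to UR; with |UR| = 10.1 on the right of NU, R = U + 10.1·(1.225e-16, 1.000) = (2.438, 56.65). Then |WR| = |R − W| = 56.70.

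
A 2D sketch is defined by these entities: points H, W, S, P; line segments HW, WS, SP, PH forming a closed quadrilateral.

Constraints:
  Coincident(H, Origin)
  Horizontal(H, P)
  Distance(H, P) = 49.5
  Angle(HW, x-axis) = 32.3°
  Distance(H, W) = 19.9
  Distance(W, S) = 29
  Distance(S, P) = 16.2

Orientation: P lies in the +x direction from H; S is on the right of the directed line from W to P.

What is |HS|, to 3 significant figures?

38.3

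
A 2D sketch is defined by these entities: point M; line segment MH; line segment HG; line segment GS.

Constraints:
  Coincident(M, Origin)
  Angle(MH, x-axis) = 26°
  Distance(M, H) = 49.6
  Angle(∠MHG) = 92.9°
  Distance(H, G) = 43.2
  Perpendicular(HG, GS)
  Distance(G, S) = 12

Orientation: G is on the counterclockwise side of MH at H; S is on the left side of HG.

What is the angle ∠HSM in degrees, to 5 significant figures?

54.917°

∠MHG = 92.9°, so HG runs at 26.0° + (180° − 92.9°) = 113.10° from the x-axis; with |HG| = 43.2, G = H + 43.2·(cos 113.10°, sin 113.10°) = (27.631, 61.479). HG ⟂ GS; with |GS| = 12.0 on the left of HG, S = G + 12.0·(-0.91982, -0.39234) = (16.593, 56.771). Then cos ∠HSM = SH·SM / (|SH||SM|), giving 54.917°.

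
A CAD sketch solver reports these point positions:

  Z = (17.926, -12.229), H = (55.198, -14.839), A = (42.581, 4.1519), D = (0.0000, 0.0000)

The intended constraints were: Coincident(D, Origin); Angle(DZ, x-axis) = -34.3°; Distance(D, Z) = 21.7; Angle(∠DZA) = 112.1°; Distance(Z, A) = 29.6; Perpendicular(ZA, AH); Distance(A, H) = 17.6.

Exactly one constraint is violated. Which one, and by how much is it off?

Distance(A, H) = 17.6 — off by 5.20.

D = (0.00, 0.00) ✓; DZ at -34.30° ✓; |DZ| = 21.70 ✓; ∠DZA = 112.1° ✓; |ZA| = 29.60 ✓; ∠(ZA, AH) = 90.00° ✓; |AH| = 22.80 ✗.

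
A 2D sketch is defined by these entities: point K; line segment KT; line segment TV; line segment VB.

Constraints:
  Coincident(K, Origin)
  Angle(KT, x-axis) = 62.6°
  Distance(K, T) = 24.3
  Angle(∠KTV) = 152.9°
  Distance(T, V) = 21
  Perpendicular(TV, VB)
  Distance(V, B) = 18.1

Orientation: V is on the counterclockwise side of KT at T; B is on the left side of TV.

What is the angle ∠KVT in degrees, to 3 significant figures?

14.6°

K is at the origin; KT runs at 62.6° with length 24.3, so T = 24.3·(cos 62.6°, sin 62.6°) = (11.2, 21.6). ∠KTV = 152.9°, so TV runs at 62.6° + (180° − 152.9°) = 89.7° from the x-axis; with |TV| = 21.0, V = T + 21.0·(cos 89.7°, sin 89.7°) = (11.3, 42.6). Then cos ∠KVT = VK·VT / (|VK||VT|), giving 14.6°.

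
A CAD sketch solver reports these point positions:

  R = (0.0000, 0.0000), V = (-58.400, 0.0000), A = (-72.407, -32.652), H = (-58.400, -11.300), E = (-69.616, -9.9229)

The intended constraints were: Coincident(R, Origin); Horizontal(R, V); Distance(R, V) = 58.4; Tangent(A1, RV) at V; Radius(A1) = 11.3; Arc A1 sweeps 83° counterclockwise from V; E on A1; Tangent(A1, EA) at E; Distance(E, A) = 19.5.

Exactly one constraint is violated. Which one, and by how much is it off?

Distance(E, A) = 19.5 — off by 3.40.

R = (0.00, 0.00) ✓; R.y = 0.00, V.y = 0.00 ✓; |RV| = 58.40 ✓; ∠(HV, VR) = 90.00° ✓; |HV| = 11.30 ✓; bearing(H→E) − bearing(H→V) = 83.00° ✓; |HE| = 11.30 ✓; ∠(HE, EA) = 90.00° ✓; |EA| = 22.90 ✗.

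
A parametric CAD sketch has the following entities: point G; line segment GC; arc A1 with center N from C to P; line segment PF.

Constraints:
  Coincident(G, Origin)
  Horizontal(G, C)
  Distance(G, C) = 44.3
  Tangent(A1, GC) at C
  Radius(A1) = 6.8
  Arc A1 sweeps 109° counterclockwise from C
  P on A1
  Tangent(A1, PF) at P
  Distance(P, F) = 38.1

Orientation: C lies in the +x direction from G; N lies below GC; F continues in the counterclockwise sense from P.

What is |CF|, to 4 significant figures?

45.43

G is at the origin; G and C share the same y with |GC| = 44.3 and C on the +x side, so C = (44.30, 0.000). A1 meets GC tangentially, so NC is at right angles to GC, so N = C + (0, -6.8) = (44.30, -6.800). On A1, C sits at bearing 90° from N; a 109° counterclockwise sweep puts P at bearing 199°, so P = N + 6.8·(cos 199°, sin 199°) = (37.87, -9.014). Tangency of A1 to PF means the radius NP is perpendicular to PF, so PF runs along (−sin 199°, cos 199°); with |PF| = 38.1, F = (50.27, -45.04). Then |CF| = |F − C| = 45.43.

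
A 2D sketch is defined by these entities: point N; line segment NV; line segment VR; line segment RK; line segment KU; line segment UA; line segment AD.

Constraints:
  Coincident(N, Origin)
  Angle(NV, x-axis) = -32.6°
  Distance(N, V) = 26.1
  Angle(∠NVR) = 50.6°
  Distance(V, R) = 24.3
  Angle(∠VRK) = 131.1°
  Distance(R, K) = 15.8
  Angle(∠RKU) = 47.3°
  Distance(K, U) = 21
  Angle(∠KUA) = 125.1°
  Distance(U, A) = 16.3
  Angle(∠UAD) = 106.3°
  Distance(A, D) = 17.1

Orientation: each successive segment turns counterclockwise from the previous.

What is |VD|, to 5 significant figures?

21.971

∠KUA = 125.1° gives UA at -26.700° from the x-axis; with |UA| = 16.3, A = (23.688, -9.1278). ∠UAD = 106.3° gives AD at 47.000° from the x-axis; with |AD| = 17.1, D = (35.350, 3.3784). Then |VD| = |D − V| = 21.971.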